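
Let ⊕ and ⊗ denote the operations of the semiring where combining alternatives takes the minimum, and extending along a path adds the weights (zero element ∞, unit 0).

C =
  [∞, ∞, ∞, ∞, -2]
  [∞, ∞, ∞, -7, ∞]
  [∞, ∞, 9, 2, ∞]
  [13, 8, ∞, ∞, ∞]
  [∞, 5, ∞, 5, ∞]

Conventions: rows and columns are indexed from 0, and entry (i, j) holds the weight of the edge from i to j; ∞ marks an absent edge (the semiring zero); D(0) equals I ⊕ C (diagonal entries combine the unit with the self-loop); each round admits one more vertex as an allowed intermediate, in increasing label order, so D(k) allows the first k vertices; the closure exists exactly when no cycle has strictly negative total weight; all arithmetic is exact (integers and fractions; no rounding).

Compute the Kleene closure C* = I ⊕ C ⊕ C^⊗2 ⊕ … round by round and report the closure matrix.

D(0):
  [0, ∞, ∞, ∞, -2]
  [∞, 0, ∞, -7, ∞]
  [∞, ∞, 0, 2, ∞]
  [13, 8, ∞, 0, ∞]
  [∞, 5, ∞, 5, 0]
D(1):
  [0, ∞, ∞, ∞, -2]
  [∞, 0, ∞, -7, ∞]
  [∞, ∞, 0, 2, ∞]
  [13, 8, ∞, 0, 11]
  [∞, 5, ∞, 5, 0]
D(2):
  [0, ∞, ∞, ∞, -2]
  [∞, 0, ∞, -7, ∞]
  [∞, ∞, 0, 2, ∞]
  [13, 8, ∞, 0, 11]
  [∞, 5, ∞, -2, 0]
D(3):
  [0, ∞, ∞, ∞, -2]
  [∞, 0, ∞, -7, ∞]
  [∞, ∞, 0, 2, ∞]
  [13, 8, ∞, 0, 11]
  [∞, 5, ∞, -2, 0]
D(4):
  [0, ∞, ∞, ∞, -2]
  [6, 0, ∞, -7, 4]
  [15, 10, 0, 2, 13]
  [13, 8, ∞, 0, 11]
  [11, 5, ∞, -2, 0]
D(5):
  [0, 3, ∞, -4, -2]
  [6, 0, ∞, -7, 4]
  [15, 10, 0, 2, 13]
  [13, 8, ∞, 0, 11]
  [11, 5, ∞, -2, 0]
Answer: C* = [[0, 3, ∞, -4, -2], [6, 0, ∞, -7, 4], [15, 10, 0, 2, 13], [13, 8, ∞, 0, 11], [11, 5, ∞, -2, 0]]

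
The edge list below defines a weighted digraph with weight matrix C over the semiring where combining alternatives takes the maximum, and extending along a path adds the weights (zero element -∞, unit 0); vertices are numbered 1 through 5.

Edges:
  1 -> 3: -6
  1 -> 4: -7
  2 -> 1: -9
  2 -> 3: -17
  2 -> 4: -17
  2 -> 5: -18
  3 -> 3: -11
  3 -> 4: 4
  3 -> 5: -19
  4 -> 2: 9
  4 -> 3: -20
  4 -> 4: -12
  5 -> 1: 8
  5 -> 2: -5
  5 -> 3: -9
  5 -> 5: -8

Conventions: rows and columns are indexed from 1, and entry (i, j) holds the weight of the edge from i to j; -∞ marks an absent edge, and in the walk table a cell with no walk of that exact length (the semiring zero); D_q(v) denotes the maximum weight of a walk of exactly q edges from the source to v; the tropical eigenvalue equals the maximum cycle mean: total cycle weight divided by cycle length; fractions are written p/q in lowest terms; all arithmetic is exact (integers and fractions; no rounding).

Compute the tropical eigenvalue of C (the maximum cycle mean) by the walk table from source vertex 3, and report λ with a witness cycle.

q=0: [-∞, -∞, 0, -∞, -∞]
q=1: [-∞, -∞, -11, 4, -19]
q=2: [-11, 13, -16, -7, -27]
q=3: [4, 2, -4, -4, -5]
q=4: [3, 5, -2, 0, -13]
q=5: [-4, 9, -3, 2, -13]
Optimal cycle mean attained by: cycle 1->3->4->2->1, total (-6) + 4 + 9 + (-9), length 4.
Answer: λ = -1/2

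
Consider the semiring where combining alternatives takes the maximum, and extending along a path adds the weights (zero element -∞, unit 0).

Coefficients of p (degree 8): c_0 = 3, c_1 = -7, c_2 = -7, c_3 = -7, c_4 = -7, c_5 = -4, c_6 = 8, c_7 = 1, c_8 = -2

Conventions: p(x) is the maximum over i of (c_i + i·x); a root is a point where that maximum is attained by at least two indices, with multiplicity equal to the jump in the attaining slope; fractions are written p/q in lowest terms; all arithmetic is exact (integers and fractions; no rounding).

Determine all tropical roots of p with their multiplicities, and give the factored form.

hull edge (i=0, c=3) to (i=6, c=8): slope 5/6, span 6
hull edge (i=6, c=8) to (i=8, c=-2): slope -5, span 2
Factored form: p(x) = -2 ⊗ (x ⊕ (-5/6)) ⊗ (x ⊕ (-5/6)) ⊗ (x ⊕ (-5/6)) ⊗ (x ⊕ (-5/6)) ⊗ (x ⊕ (-5/6)) ⊗ (x ⊕ (-5/6)) ⊗ (x ⊕ 5) ⊗ (x ⊕ 5)
Answer: roots = -5/6 (mult 6), 5 (mult 2)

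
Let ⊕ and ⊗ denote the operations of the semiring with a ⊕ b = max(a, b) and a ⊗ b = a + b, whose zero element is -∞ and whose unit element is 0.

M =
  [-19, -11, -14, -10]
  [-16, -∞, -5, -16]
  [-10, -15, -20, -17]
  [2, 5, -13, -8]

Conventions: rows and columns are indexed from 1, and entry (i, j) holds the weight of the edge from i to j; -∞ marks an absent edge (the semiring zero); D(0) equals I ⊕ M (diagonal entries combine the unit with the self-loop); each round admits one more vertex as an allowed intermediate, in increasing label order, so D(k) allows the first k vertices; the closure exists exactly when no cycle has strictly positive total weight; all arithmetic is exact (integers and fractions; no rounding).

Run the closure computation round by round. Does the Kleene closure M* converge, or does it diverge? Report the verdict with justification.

D(0):
  [0, -11, -14, -10]
  [-16, 0, -5, -16]
  [-10, -15, 0, -17]
  [2, 5, -13, 0]
D(1):
  [0, -11, -14, -10]
  [-16, 0, -5, -16]
  [-10, -15, 0, -17]
  [2, 5, -12, 0]
D(2):
  [0, -11, -14, -10]
  [-16, 0, -5, -16]
  [-10, -15, 0, -17]
  [2, 5, 0, 0]
D(3):
  [0, -11, -14, -10]
  [-15, 0, -5, -16]
  [-10, -15, 0, -17]
  [2, 5, 0, 0]
D(4):
  [0, -5, -10, -10]
  [-14, 0, -5, -16]
  [-10, -12, 0, -17]
  [2, 5, 0, 0]
Key observation: every diagonal entry stays at the unit through all rounds, so no improving cycle exists.
Answer: CONVERGES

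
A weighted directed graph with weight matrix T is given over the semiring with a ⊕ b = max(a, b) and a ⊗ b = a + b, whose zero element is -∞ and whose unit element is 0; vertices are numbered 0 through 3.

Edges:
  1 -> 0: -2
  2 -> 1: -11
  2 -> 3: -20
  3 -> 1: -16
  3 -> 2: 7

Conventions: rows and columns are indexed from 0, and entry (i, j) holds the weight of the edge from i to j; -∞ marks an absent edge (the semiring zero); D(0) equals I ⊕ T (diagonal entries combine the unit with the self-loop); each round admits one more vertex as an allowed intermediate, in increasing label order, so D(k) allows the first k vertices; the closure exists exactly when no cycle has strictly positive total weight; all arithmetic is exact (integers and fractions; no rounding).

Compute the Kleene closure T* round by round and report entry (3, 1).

D(0):
  [0, -∞, -∞, -∞]
  [-2, 0, -∞, -∞]
  [-∞, -11, 0, -20]
  [-∞, -16, 7, 0]
D(1):
  [0, -∞, -∞, -∞]
  [-2, 0, -∞, -∞]
  [-∞, -11, 0, -20]
  [-∞, -16, 7, 0]
D(2):
  [0, -∞, -∞, -∞]
  [-2, 0, -∞, -∞]
  [-13, -11, 0, -20]
  [-18, -16, 7, 0]
D(3):
  [0, -∞, -∞, -∞]
  [-2, 0, -∞, -∞]
  [-13, -11, 0, -20]
  [-6, -4, 7, 0]
D(4):
  [0, -∞, -∞, -∞]
  [-2, 0, -∞, -∞]
  [-13, -11, 0, -20]
  [-6, -4, 7, 0]
Answer: T*[3][1] = -4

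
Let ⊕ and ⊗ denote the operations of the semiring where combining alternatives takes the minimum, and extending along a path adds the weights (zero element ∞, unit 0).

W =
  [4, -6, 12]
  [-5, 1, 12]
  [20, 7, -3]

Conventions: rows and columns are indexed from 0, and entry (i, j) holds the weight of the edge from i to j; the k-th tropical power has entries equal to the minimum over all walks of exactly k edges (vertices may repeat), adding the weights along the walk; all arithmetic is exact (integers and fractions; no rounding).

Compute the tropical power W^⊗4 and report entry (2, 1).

W^⊗2:
  [-11, -5, 6]
  [-4, -11, 7]
  [2, 4, -6]
W^⊗3:
  [-10, -17, 1]
  [-16, -10, 1]
  [-1, -4, -9]
W^⊗4:
  [-22, -16, -5]
  [-15, -22, -4]
  [-9, -7, -12]
Key observation: the optimum is the walk 2->2->1->0->1, with weight (-3) + 7 + (-5) + (-6) = -7.
Optimal value attained by: walk 2->2->1->0->1.
Answer: (W^⊗4)[2][1] = -7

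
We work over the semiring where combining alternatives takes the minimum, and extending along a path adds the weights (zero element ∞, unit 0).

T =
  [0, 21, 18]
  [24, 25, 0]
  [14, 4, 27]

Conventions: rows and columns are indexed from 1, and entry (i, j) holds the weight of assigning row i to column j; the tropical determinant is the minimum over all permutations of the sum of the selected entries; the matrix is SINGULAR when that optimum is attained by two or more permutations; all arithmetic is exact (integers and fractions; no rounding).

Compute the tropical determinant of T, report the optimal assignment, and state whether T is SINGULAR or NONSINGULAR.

σ = (1, 2, 3): 0 + 25 + 27 = 52
σ = (1, 3, 2): 0 + 0 + 4 = 4
σ = (2, 1, 3): 21 + 24 + 27 = 72
σ = (2, 3, 1): 21 + 0 + 14 = 35
σ = (3, 1, 2): 18 + 24 + 4 = 46
σ = (3, 2, 1): 18 + 25 + 14 = 57
Optimal value attained by: σ = (1, 3, 2).
Answer: det⊕(T) = 4; verdict: NONSINGULAR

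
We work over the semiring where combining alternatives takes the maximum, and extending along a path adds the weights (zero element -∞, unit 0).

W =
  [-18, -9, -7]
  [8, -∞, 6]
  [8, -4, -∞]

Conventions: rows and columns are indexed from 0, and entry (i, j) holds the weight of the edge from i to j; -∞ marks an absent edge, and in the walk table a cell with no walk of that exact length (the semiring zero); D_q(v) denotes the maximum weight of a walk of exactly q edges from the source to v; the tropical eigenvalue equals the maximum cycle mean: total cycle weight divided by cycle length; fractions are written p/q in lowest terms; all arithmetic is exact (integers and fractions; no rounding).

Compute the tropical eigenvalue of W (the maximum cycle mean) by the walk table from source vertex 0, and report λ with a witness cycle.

q=0: [0, -∞, -∞]
q=1: [-18, -9, -7]
q=2: [1, -11, -3]
q=3: [5, -7, -5]
Optimal cycle mean attained by: cycle 0->1->2->0, total (-9) + 6 + 8, length 3.
Answer: λ = 5/3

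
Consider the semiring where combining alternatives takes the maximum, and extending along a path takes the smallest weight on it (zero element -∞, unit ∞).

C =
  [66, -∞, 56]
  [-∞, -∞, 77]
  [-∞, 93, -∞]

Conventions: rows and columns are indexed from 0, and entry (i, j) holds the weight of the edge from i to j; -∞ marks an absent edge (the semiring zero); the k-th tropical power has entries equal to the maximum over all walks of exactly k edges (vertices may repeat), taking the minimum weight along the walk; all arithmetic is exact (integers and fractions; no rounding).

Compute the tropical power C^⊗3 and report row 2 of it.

C^⊗2:
  [66, 56, 56]
  [-∞, 77, -∞]
  [-∞, -∞, 77]
C^⊗3:
  [66, 56, 56]
  [-∞, -∞, 77]
  [-∞, 77, -∞]
Answer: row 2 of C^⊗3 = [-∞, 77, -∞]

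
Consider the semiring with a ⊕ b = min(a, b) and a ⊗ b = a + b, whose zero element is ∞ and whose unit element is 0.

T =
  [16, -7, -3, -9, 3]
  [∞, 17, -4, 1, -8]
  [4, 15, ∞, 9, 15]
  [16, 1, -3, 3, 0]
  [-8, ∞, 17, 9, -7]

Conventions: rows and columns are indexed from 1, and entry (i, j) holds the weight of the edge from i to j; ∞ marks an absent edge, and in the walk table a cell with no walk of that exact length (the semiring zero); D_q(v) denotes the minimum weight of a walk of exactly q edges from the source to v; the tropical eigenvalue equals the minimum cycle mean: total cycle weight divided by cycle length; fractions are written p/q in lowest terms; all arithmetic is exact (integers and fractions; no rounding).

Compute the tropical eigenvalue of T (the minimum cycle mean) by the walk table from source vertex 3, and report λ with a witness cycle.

q=0: [∞, ∞, 0, ∞, ∞]
q=1: [4, 15, ∞, 9, 15]
q=2: [7, -3, 1, -5, 7]
q=3: [-1, -4, -8, -2, -11]
q=4: [-19, -8, -8, -10, -18]
q=5: [-26, -26, -22, -28, -25]
Optimal cycle mean attained by: cycle 1->2->5->1, total (-7) + (-8) + (-8), length 3.
Answer: λ = -23/3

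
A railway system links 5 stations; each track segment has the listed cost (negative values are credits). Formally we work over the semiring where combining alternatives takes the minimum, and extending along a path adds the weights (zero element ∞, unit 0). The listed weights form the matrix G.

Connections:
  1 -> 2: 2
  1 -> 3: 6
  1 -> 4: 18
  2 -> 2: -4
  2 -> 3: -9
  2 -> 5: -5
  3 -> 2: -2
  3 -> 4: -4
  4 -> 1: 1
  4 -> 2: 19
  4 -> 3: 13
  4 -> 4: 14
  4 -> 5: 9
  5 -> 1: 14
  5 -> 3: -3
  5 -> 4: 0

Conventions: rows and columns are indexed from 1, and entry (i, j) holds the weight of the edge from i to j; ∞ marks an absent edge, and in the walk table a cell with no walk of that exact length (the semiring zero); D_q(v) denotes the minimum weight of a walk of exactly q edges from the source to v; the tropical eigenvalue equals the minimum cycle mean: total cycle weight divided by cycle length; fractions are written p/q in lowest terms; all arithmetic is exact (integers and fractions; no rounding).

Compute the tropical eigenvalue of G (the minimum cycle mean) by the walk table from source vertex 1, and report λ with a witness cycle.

q=0: [0, ∞, ∞, ∞, ∞]
q=1: [∞, 2, 6, 18, ∞]
q=2: [19, -2, -7, 2, -3]
q=3: [3, -9, -11, -11, -7]
q=4: [-10, -13, -18, -15, -14]
q=5: [-14, -20, -22, -22, -18]
Optimal cycle mean attained by: cycle 2->3->2, total (-9) + (-2), length 2.
Answer: λ = -11/2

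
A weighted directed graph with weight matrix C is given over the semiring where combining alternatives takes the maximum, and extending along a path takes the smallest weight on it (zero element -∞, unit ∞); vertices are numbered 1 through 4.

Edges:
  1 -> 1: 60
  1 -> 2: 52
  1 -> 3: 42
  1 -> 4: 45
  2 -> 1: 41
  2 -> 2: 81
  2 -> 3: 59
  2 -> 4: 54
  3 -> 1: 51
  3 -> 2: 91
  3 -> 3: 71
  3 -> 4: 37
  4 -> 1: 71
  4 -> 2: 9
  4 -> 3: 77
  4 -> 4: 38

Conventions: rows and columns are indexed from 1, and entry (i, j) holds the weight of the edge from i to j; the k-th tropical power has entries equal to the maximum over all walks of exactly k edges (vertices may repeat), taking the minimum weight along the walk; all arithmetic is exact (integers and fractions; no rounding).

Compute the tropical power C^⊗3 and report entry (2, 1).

C^⊗2:
  [60, 52, 52, 52]
  [54, 81, 59, 54]
  [51, 81, 71, 54]
  [60, 77, 71, 45]
C^⊗3:
  [60, 52, 52, 52]
  [54, 81, 59, 54]
  [54, 81, 71, 54]
  [60, 77, 71, 54]
Key observation: the optimum is the walk 2->2->4->1, with weight 81 min 54 min 71 = 54.
Optimal value attained by: walk 2->2->4->1.
Answer: (C^⊗3)[2][1] = 54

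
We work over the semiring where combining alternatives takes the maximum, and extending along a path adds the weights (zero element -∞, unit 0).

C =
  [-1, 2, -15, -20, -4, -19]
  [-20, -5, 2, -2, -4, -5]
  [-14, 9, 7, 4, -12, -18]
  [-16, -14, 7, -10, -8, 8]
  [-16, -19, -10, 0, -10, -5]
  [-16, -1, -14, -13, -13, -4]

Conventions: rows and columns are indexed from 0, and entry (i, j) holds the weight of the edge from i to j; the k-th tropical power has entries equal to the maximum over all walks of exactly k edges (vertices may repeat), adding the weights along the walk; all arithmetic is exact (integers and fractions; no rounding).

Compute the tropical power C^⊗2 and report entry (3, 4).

C^⊗2:
  [-2, 1, 4, 0, -2, -3]
  [-12, 11, 9, 6, -9, 6]
  [-7, 16, 14, 11, 5, 12]
  [-7, 16, 14, 11, -5, 4]
  [-16, -1, 7, -6, -8, 8]
  [-17, -5, 1, -3, -5, -5]
Key observation: the optimum is the walk 3->2->4, with weight 7 + (-12) = -5.
Optimal value attained by: walk 3->2->4.
Answer: (C^⊗2)[3][4] = -5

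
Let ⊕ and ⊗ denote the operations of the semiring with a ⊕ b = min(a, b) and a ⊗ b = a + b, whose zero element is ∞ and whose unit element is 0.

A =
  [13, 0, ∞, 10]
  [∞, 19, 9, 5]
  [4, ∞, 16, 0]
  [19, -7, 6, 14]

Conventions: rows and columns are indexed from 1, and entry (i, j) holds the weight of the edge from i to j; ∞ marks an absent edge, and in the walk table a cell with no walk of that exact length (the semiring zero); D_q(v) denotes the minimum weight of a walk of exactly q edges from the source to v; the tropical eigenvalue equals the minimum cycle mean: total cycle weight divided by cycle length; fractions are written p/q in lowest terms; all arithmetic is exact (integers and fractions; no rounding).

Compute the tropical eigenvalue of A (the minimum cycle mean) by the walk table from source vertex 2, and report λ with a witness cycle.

q=0: [∞, 0, ∞, ∞]
q=1: [∞, 19, 9, 5]
q=2: [13, -2, 11, 9]
q=3: [15, 2, 7, 3]
q=4: [11, -4, 9, 7]
Optimal cycle mean attained by: cycle 2->4->2, total 5 + (-7), length 2.
Answer: λ = -1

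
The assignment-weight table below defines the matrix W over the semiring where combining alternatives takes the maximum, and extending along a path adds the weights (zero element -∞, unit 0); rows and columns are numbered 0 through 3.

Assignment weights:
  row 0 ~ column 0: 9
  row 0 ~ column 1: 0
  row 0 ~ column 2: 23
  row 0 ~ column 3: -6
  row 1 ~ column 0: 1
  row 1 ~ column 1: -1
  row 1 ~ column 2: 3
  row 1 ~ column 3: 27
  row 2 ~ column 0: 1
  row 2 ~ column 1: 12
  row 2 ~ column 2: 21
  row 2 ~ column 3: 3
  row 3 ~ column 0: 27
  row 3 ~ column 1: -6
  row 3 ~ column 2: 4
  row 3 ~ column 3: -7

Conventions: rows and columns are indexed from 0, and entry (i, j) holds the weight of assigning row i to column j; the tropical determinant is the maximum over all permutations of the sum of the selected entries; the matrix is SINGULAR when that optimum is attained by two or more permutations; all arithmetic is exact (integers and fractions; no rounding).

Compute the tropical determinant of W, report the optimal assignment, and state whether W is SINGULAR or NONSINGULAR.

σ = (0, 1, 2, 3): 9 + (-1) + 21 + (-7) = 22
σ = (0, 1, 3, 2): 9 + (-1) + 3 + 4 = 15
σ = (0, 2, 1, 3): 9 + 3 + 12 + (-7) = 17
σ = (0, 2, 3, 1): 9 + 3 + 3 + (-6) = 9
σ = (0, 3, 1, 2): 9 + 27 + 12 + 4 = 52
σ = (0, 3, 2, 1): 9 + 27 + 21 + (-6) = 51
σ = (1, 0, 2, 3): 0 + 1 + 21 + (-7) = 15
σ = (1, 0, 3, 2): 0 + 1 + 3 + 4 = 8
σ = (1, 2, 0, 3): 0 + 3 + 1 + (-7) = -3
σ = (1, 2, 3, 0): 0 + 3 + 3 + 27 = 33
σ = (1, 3, 0, 2): 0 + 27 + 1 + 4 = 32
σ = (1, 3, 2, 0): 0 + 27 + 21 + 27 = 75
σ = (2, 0, 1, 3): 23 + 1 + 12 + (-7) = 29
σ = (2, 0, 3, 1): 23 + 1 + 3 + (-6) = 21
σ = (2, 1, 0, 3): 23 + (-1) + 1 + (-7) = 16
σ = (2, 1, 3, 0): 23 + (-1) + 3 + 27 = 52
σ = (2, 3, 0, 1): 23 + 27 + 1 + (-6) = 45
σ = (2, 3, 1, 0): 23 + 27 + 12 + 27 = 89
σ = (3, 0, 1, 2): (-6) + 1 + 12 + 4 = 11
σ = (3, 0, 2, 1): (-6) + 1 + 21 + (-6) = 10
σ = (3, 1, 0, 2): (-6) + (-1) + 1 + 4 = -2
σ = (3, 1, 2, 0): (-6) + (-1) + 21 + 27 = 41
σ = (3, 2, 0, 1): (-6) + 3 + 1 + (-6) = -8
σ = (3, 2, 1, 0): (-6) + 3 + 12 + 27 = 36
Optimal value attained by: σ = (2, 3, 1, 0).
Answer: det⊕(W) = 89; verdict: NONSINGULAR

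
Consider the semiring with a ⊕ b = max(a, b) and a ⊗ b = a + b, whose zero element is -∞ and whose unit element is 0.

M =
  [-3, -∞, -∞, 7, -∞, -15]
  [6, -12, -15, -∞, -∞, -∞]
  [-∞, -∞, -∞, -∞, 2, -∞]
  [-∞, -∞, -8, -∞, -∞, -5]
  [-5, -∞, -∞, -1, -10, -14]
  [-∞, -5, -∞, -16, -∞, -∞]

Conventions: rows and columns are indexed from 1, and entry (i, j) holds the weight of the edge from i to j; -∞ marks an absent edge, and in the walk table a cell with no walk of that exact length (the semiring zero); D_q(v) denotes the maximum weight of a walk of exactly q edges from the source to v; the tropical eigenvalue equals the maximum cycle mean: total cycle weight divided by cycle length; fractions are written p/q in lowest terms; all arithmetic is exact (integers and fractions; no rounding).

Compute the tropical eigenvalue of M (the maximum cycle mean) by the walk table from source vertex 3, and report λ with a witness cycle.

q=0: [-∞, -∞, 0, -∞, -∞, -∞]
q=1: [-∞, -∞, -∞, -∞, 2, -∞]
q=2: [-3, -∞, -∞, 1, -8, -12]
q=3: [-6, -17, -7, 4, -18, -4]
q=4: [-9, -9, -4, 1, -5, -1]
q=5: [-3, -6, -7, -2, -2, -4]
q=6: [0, -9, -10, 4, -5, -7]
Optimal cycle mean attained by: cycle 1->4->6->2->1, total 7 + (-5) + (-5) + 6, length 4.
Answer: λ = 3/4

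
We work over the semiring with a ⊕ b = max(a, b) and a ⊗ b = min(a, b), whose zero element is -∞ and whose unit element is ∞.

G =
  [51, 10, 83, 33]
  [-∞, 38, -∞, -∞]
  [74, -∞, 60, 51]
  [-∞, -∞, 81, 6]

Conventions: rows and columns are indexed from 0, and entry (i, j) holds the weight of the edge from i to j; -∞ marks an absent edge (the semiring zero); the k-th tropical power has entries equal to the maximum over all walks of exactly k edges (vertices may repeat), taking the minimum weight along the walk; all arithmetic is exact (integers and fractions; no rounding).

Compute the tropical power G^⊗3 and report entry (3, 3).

G^⊗2:
  [74, 10, 60, 51]
  [-∞, 38, -∞, -∞]
  [60, 10, 74, 51]
  [74, -∞, 60, 51]
G^⊗3:
  [60, 10, 74, 51]
  [-∞, 38, -∞, -∞]
  [74, 10, 60, 51]
  [60, 10, 74, 51]
Key observation: the optimum is the walk 3->2->2->3, with weight 81 min 60 min 51 = 51.
Optimal value attained by: walk 3->2->2->3.
Answer: (G^⊗3)[3][3] = 51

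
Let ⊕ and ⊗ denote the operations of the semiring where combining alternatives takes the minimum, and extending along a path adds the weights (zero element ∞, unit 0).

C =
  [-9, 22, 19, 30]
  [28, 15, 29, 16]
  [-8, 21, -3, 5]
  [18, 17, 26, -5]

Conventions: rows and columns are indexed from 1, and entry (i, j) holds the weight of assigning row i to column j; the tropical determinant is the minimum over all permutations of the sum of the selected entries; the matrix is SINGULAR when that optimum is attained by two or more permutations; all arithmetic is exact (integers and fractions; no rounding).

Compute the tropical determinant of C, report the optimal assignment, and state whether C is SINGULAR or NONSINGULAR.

σ = (1, 2, 3, 4): (-9) + 15 + (-3) + (-5) = -2
σ = (1, 2, 4, 3): (-9) + 15 + 5 + 26 = 37
σ = (1, 3, 2, 4): (-9) + 29 + 21 + (-5) = 36
σ = (1, 3, 4, 2): (-9) + 29 + 5 + 17 = 42
σ = (1, 4, 2, 3): (-9) + 16 + 21 + 26 = 54
σ = (1, 4, 3, 2): (-9) + 16 + (-3) + 17 = 21
σ = (2, 1, 3, 4): 22 + 28 + (-3) + (-5) = 42
σ = (2, 1, 4, 3): 22 + 28 + 5 + 26 = 81
σ = (2, 3, 1, 4): 22 + 29 + (-8) + (-5) = 38
σ = (2, 3, 4, 1): 22 + 29 + 5 + 18 = 74
σ = (2, 4, 1, 3): 22 + 16 + (-8) + 26 = 56
σ = (2, 4, 3, 1): 22 + 16 + (-3) + 18 = 53
σ = (3, 1, 2, 4): 19 + 28 + 21 + (-5) = 63
σ = (3, 1, 4, 2): 19 + 28 + 5 + 17 = 69
σ = (3, 2, 1, 4): 19 + 15 + (-8) + (-5) = 21
σ = (3, 2, 4, 1): 19 + 15 + 5 + 18 = 57
σ = (3, 4, 1, 2): 19 + 16 + (-8) + 17 = 44
σ = (3, 4, 2, 1): 19 + 16 + 21 + 18 = 74
σ = (4, 1, 2, 3): 30 + 28 + 21 + 26 = 105
σ = (4, 1, 3, 2): 30 + 28 + (-3) + 17 = 72
σ = (4, 2, 1, 3): 30 + 15 + (-8) + 26 = 63
σ = (4, 2, 3, 1): 30 + 15 + (-3) + 18 = 60
σ = (4, 3, 1, 2): 30 + 29 + (-8) + 17 = 68
σ = (4, 3, 2, 1): 30 + 29 + 21 + 18 = 98
Optimal value attained by: σ = (1, 2, 3, 4).
Answer: det⊕(C) = -2; verdict: NONSINGULAR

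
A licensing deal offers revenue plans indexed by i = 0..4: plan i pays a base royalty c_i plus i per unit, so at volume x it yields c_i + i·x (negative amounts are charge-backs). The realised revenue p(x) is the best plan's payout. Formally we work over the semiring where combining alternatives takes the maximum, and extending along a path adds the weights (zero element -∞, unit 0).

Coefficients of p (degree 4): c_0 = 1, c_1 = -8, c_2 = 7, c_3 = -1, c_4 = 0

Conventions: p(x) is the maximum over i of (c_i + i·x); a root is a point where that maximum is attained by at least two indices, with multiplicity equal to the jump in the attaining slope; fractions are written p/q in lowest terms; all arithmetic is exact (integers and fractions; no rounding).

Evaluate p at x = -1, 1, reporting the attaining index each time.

p(-1) = max(1+0·(-1)=1, -8+1·(-1)=-9, 7+2·(-1)=5, -1+3·(-1)=-4, 0+4·(-1)=-4) = 5 (attained by i=2)
p(1) = max(1+0·1=1, -8+1·1=-7, 7+2·1=9, -1+3·1=2, 0+4·1=4) = 9 (attained by i=2)
Answer: p(-1) = 5; p(1) = 9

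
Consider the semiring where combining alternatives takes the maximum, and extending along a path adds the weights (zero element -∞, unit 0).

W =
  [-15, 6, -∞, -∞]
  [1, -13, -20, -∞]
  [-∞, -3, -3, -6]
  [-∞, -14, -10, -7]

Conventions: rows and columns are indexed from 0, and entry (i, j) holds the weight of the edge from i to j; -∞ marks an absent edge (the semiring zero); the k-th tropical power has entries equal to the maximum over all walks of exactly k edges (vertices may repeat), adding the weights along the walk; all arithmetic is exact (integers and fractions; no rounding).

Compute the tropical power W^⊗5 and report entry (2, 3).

W^⊗2:
  [7, -7, -14, -∞]
  [-12, 7, -23, -26]
  [-2, -6, -6, -9]
  [-13, -13, -13, -14]
W^⊗3:
  [-6, 13, -17, -20]
  [8, -6, -13, -29]
  [-5, 4, -9, -12]
  [-12, -7, -16, -19]
W^⊗4:
  [14, 0, -7, -23]
  [-5, 14, -16, -19]
  [5, 1, -12, -15]
  [-6, -6, -19, -22]
W^⊗5:
  [1, 20, -10, -13]
  [15, 1, -6, -22]
  [2, 11, -15, -18]
  [-5, 0, -22, -25]
Key observation: the optimum is the walk 2->2->2->2->2->3, with weight (-3) + (-3) + (-3) + (-3) + (-6) = -18.
Optimal value attained by: walk 2->2->2->2->2->3.
Answer: (W^⊗5)[2][3] = -18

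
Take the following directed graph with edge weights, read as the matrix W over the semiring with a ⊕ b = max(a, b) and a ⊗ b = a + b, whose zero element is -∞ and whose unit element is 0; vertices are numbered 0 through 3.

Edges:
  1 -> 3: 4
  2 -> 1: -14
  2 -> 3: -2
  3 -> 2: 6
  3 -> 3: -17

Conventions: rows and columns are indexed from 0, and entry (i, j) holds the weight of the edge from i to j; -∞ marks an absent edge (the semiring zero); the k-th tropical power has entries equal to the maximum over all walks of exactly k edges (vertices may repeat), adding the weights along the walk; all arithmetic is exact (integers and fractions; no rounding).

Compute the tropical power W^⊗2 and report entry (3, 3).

W^⊗2:
  [-∞, -∞, -∞, -∞]
  [-∞, -∞, 10, -13]
  [-∞, -∞, 4, -10]
  [-∞, -8, -11, 4]
Key observation: the optimum is the walk 3->2->3, with weight 6 + (-2) = 4.
Optimal value attained by: walk 3->2->3.
Answer: (W^⊗2)[3][3] = 4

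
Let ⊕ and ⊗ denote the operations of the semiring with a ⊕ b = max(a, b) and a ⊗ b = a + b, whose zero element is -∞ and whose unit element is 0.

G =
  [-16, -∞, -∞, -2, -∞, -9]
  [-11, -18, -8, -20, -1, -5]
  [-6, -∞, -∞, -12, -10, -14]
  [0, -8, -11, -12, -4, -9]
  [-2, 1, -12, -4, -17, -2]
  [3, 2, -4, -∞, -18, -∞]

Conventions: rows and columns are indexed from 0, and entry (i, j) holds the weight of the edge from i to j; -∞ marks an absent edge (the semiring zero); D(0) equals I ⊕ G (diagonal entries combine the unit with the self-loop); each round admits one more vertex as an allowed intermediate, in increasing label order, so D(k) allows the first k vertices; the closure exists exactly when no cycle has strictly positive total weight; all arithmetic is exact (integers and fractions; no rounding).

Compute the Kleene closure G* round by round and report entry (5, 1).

D(0):
  [0, -∞, -∞, -2, -∞, -9]
  [-11, 0, -8, -20, -1, -5]
  [-6, -∞, 0, -12, -10, -14]
  [0, -8, -11, 0, -4, -9]
  [-2, 1, -12, -4, 0, -2]
  [3, 2, -4, -∞, -18, 0]
D(1):
  [0, -∞, -∞, -2, -∞, -9]
  [-11, 0, -8, -13, -1, -5]
  [-6, -∞, 0, -8, -10, -14]
  [0, -8, -11, 0, -4, -9]
  [-2, 1, -12, -4, 0, -2]
  [3, 2, -4, 1, -18, 0]
D(2):
  [0, -∞, -∞, -2, -∞, -9]
  [-11, 0, -8, -13, -1, -5]
  [-6, -∞, 0, -8, -10, -14]
  [0, -8, -11, 0, -4, -9]
  [-2, 1, -7, -4, 0, -2]
  [3, 2, -4, 1, 1, 0]
D(3):
  [0, -∞, -∞, -2, -∞, -9]
  [-11, 0, -8, -13, -1, -5]
  [-6, -∞, 0, -8, -10, -14]
  [0, -8, -11, 0, -4, -9]
  [-2, 1, -7, -4, 0, -2]
  [3, 2, -4, 1, 1, 0]
D(4):
  [0, -10, -13, -2, -6, -9]
  [-11, 0, -8, -13, -1, -5]
  [-6, -16, 0, -8, -10, -14]
  [0, -8, -11, 0, -4, -9]
  [-2, 1, -7, -4, 0, -2]
  [3, 2, -4, 1, 1, 0]
D(5):
  [0, -5, -13, -2, -6, -8]
  [-3, 0, -8, -5, -1, -3]
  [-6, -9, 0, -8, -10, -12]
  [0, -3, -11, 0, -4, -6]
  [-2, 1, -7, -4, 0, -2]
  [3, 2, -4, 1, 1, 0]
D(6):
  [0, -5, -12, -2, -6, -8]
  [0, 0, -7, -2, -1, -3]
  [-6, -9, 0, -8, -10, -12]
  [0, -3, -10, 0, -4, -6]
  [1, 1, -6, -1, 0, -2]
  [3, 2, -4, 1, 1, 0]
Answer: G*[5][1] = 2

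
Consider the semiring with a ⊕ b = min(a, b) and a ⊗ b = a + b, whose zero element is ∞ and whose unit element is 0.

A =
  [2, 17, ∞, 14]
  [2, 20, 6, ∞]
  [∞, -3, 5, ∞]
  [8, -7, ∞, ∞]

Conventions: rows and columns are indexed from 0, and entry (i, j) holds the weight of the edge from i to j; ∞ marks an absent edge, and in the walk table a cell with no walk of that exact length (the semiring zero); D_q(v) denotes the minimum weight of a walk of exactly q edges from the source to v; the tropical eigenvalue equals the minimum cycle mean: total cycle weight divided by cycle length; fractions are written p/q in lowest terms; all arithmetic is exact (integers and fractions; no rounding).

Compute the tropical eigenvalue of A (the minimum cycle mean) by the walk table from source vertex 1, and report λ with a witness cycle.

q=0: [∞, 0, ∞, ∞]
q=1: [2, 20, 6, ∞]
q=2: [4, 3, 11, 16]
q=3: [5, 8, 9, 18]
q=4: [7, 6, 14, 19]
Optimal cycle mean attained by: cycle 1->2->1, total 6 + (-3), length 2.
Answer: λ = 3/2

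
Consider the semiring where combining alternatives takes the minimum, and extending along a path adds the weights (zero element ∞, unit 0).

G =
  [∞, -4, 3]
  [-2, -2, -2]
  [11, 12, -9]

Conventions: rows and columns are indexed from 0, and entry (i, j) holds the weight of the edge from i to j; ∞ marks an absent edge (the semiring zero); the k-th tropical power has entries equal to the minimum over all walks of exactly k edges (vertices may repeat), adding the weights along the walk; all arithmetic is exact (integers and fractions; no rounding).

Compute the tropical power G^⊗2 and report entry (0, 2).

G^⊗2:
  [-6, -6, -6]
  [-4, -6, -11]
  [2, 3, -18]
Key observation: the optimum is the walk 0->1->2, with weight (-4) + (-2) = -6.
Optimal value attained by: walk 0->1->2.
Answer: (G^⊗2)[0][2] = -6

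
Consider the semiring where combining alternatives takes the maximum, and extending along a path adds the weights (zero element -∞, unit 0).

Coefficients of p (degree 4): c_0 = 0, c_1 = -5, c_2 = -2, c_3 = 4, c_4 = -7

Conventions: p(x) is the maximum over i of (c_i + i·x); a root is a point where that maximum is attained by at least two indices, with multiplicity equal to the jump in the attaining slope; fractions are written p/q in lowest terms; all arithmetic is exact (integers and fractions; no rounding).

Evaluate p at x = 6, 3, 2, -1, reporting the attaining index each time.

p(6) = max(0+0·6=0, -5+1·6=1, -2+2·6=10, 4+3·6=22, -7+4·6=17) = 22 (attained by i=3)
p(3) = max(0+0·3=0, -5+1·3=-2, -2+2·3=4, 4+3·3=13, -7+4·3=5) = 13 (attained by i=3)
p(2) = max(0+0·2=0, -5+1·2=-3, -2+2·2=2, 4+3·2=10, -7+4·2=1) = 10 (attained by i=3)
p(-1) = max(0+0·(-1)=0, -5+1·(-1)=-6, -2+2·(-1)=-4, 4+3·(-1)=1, -7+4·(-1)=-11) = 1 (attained by i=3)
Answer: p(6) = 22; p(3) = 13; p(2) = 10; p(-1) = 1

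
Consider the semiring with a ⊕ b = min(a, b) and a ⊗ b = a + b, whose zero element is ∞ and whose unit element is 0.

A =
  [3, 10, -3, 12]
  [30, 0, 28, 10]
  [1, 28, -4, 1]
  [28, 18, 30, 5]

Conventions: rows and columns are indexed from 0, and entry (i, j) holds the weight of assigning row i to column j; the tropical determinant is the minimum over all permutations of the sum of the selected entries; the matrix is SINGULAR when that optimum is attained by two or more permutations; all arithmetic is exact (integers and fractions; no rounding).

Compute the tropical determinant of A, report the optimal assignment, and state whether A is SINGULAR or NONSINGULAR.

σ = (0, 1, 2, 3): 3 + 0 + (-4) + 5 = 4
σ = (0, 1, 3, 2): 3 + 0 + 1 + 30 = 34
σ = (0, 2, 1, 3): 3 + 28 + 28 + 5 = 64
σ = (0, 2, 3, 1): 3 + 28 + 1 + 18 = 50
σ = (0, 3, 1, 2): 3 + 10 + 28 + 30 = 71
σ = (0, 3, 2, 1): 3 + 10 + (-4) + 18 = 27
σ = (1, 0, 2, 3): 10 + 30 + (-4) + 5 = 41
σ = (1, 0, 3, 2): 10 + 30 + 1 + 30 = 71
σ = (1, 2, 0, 3): 10 + 28 + 1 + 5 = 44
σ = (1, 2, 3, 0): 10 + 28 + 1 + 28 = 67
σ = (1, 3, 0, 2): 10 + 10 + 1 + 30 = 51
σ = (1, 3, 2, 0): 10 + 10 + (-4) + 28 = 44
σ = (2, 0, 1, 3): (-3) + 30 + 28 + 5 = 60
σ = (2, 0, 3, 1): (-3) + 30 + 1 + 18 = 46
σ = (2, 1, 0, 3): (-3) + 0 + 1 + 5 = 3
σ = (2, 1, 3, 0): (-3) + 0 + 1 + 28 = 26
σ = (2, 3, 0, 1): (-3) + 10 + 1 + 18 = 26
σ = (2, 3, 1, 0): (-3) + 10 + 28 + 28 = 63
σ = (3, 0, 1, 2): 12 + 30 + 28 + 30 = 100
σ = (3, 0, 2, 1): 12 + 30 + (-4) + 18 = 56
σ = (3, 1, 0, 2): 12 + 0 + 1 + 30 = 43
σ = (3, 1, 2, 0): 12 + 0 + (-4) + 28 = 36
σ = (3, 2, 0, 1): 12 + 28 + 1 + 18 = 59
σ = (3, 2, 1, 0): 12 + 28 + 28 + 28 = 96
Optimal value attained by: σ = (2, 1, 0, 3).
Answer: det⊕(A) = 3; verdict: NONSINGULAR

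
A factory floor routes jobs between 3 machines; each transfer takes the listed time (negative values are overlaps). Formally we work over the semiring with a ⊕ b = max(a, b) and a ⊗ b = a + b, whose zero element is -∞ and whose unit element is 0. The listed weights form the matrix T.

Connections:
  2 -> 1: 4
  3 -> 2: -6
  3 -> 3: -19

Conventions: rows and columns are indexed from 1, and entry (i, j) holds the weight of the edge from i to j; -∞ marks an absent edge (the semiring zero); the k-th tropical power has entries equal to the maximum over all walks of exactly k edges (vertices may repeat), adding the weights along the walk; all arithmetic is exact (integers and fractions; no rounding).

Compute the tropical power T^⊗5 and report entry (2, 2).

T^⊗2:
  [-∞, -∞, -∞]
  [-∞, -∞, -∞]
  [-2, -25, -38]
T^⊗3:
  [-∞, -∞, -∞]
  [-∞, -∞, -∞]
  [-21, -44, -57]
T^⊗4:
  [-∞, -∞, -∞]
  [-∞, -∞, -∞]
  [-40, -63, -76]
T^⊗5:
  [-∞, -∞, -∞]
  [-∞, -∞, -∞]
  [-59, -82, -95]
Key observation: no walk of exactly 5 edges connects these vertices, so the entry is the semiring zero.
Answer: (T^⊗5)[2][2] = -∞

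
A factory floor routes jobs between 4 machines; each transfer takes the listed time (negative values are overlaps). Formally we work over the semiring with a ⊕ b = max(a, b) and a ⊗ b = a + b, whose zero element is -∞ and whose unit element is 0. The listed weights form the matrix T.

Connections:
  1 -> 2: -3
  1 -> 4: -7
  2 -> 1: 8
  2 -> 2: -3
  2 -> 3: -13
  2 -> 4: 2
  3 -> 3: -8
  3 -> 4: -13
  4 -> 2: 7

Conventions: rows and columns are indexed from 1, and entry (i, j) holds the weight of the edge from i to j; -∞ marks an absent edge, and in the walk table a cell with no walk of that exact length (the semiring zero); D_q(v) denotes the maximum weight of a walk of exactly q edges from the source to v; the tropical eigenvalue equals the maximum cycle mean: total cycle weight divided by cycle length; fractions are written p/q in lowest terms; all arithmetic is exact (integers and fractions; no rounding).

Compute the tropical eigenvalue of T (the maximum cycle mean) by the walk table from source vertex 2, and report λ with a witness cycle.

q=0: [-∞, 0, -∞, -∞]
q=1: [8, -3, -13, 2]
q=2: [5, 9, -16, 1]
q=3: [17, 8, -4, 11]
q=4: [16, 18, -5, 10]
Optimal cycle mean attained by: cycle 2->4->2, total 2 + 7, length 2.
Answer: λ = 9/2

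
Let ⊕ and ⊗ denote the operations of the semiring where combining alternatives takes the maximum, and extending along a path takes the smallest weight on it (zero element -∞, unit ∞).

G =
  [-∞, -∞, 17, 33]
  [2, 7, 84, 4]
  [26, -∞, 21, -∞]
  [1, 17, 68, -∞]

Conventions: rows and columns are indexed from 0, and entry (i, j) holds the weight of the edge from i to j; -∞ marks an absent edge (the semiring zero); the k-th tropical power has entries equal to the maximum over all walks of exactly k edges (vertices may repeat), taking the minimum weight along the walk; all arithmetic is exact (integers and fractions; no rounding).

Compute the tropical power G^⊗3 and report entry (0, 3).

G^⊗2:
  [17, 17, 33, -∞]
  [26, 7, 21, 4]
  [21, -∞, 21, 26]
  [26, 7, 21, 4]
G^⊗3:
  [26, 7, 21, 17]
  [21, 7, 21, 26]
  [21, 17, 26, 21]
  [21, 7, 21, 26]
Key observation: the optimum is the walk 0->2->0->3, with weight 17 min 26 min 33 = 17.
Optimal value attained by: walk 0->2->0->3.
Answer: (G^⊗3)[0][3] = 17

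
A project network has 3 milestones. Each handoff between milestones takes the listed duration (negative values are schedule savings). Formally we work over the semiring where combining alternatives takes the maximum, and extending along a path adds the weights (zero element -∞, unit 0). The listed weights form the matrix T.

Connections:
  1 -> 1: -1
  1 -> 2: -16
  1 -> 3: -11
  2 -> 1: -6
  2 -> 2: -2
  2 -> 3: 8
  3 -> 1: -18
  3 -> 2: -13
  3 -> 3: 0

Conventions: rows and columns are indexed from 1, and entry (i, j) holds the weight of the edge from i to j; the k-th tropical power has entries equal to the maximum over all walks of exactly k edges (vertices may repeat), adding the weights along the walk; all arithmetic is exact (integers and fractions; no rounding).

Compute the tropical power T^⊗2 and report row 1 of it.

T^⊗2:
  [-2, -17, -8]
  [-7, -4, 8]
  [-18, -13, 0]
Answer: row 1 of T^⊗2 = [-2, -17, -8]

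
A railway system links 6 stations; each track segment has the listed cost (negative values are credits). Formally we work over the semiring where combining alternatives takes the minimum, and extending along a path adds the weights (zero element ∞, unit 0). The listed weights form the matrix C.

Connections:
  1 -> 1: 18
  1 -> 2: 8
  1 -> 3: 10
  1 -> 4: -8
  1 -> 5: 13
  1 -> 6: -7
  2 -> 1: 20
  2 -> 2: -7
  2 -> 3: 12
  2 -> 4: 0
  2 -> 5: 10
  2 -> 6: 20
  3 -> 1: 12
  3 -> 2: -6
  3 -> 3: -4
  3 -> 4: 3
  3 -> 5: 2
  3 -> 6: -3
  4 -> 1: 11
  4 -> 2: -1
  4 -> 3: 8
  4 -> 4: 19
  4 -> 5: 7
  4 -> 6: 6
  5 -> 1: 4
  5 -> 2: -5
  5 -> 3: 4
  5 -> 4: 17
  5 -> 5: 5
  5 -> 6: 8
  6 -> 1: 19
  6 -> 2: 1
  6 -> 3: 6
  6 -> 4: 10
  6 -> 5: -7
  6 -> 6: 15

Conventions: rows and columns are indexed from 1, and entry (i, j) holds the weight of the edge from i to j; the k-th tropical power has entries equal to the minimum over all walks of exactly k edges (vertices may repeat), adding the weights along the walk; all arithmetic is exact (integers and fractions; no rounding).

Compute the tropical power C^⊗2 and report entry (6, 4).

C^⊗2:
  [3, -9, -1, 3, -14, -2]
  [11, -14, 5, -7, 3, 6]
  [6, -13, -8, -6, -10, -7]
  [11, -8, 4, -1, -1, 4]
  [9, -12, 0, -5, 1, -3]
  [-3, -12, -3, 1, -2, 1]
Key observation: the optimum is the walk 6->2->4, with weight 1 + 0 = 1.
Optimal value attained by: walk 6->2->4.
Answer: (C^⊗2)[6][4] = 1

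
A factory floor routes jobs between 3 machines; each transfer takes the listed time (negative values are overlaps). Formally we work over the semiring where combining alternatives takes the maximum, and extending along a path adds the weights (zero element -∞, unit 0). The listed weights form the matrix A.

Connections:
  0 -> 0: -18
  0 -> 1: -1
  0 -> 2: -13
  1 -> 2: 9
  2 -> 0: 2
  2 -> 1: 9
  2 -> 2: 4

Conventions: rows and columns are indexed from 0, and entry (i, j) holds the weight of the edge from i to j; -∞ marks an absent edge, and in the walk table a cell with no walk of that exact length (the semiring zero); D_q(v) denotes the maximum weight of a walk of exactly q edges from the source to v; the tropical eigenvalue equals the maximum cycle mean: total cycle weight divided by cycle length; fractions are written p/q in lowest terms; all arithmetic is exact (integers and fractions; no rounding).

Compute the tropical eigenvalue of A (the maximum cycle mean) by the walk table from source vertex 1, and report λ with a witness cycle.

q=0: [-∞, 0, -∞]
q=1: [-∞, -∞, 9]
q=2: [11, 18, 13]
q=3: [15, 22, 27]
Optimal cycle mean attained by: cycle 1->2->1, total 9 + 9, length 2.
Answer: λ = 9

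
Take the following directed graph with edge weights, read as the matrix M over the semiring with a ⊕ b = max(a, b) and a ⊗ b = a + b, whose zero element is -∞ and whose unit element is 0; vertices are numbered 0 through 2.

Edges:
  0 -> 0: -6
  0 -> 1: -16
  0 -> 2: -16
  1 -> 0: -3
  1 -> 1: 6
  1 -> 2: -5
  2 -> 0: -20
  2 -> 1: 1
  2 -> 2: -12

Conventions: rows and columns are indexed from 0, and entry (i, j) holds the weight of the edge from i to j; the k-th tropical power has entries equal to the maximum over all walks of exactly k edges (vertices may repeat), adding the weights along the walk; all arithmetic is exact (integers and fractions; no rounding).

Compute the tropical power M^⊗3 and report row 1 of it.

M^⊗2:
  [-12, -10, -21]
  [3, 12, 1]
  [-2, 7, -4]
M^⊗3:
  [-13, -4, -15]
  [9, 18, 7]
  [4, 13, 2]
Answer: row 1 of M^⊗3 = [9, 18, 7]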